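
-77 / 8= -9.62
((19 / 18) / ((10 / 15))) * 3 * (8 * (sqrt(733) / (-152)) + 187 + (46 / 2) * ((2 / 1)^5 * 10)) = 143393 / 4 - sqrt(733) / 4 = 35841.48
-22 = -22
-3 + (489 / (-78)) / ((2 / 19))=-3253 / 52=-62.56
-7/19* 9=-63/19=-3.32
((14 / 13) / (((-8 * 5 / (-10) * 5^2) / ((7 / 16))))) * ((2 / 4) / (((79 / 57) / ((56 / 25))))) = 19551 / 5135000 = 0.00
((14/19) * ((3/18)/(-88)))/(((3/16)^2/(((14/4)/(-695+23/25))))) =2450/12239667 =0.00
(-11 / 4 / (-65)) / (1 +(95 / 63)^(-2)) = 19855 / 675688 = 0.03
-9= -9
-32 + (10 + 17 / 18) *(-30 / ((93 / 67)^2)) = -202.41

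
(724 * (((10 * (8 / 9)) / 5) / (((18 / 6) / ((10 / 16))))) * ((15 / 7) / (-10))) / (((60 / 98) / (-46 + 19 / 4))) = 69685 / 18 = 3871.39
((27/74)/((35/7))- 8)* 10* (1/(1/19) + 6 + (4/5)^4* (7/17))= -784334061/393125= -1995.13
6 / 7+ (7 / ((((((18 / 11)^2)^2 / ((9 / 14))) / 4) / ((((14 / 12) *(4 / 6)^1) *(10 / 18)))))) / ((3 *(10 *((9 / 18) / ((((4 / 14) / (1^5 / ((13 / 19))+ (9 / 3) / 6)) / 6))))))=651816115 / 758897748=0.86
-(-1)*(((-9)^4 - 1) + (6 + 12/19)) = 124766/19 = 6566.63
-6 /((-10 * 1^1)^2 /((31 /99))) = -31 /1650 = -0.02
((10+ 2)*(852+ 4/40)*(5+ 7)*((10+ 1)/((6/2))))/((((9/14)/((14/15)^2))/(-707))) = -431025516.68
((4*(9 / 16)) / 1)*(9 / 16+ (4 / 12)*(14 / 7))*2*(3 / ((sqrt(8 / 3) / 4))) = 531*sqrt(6) / 32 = 40.65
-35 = -35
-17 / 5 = -3.40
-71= -71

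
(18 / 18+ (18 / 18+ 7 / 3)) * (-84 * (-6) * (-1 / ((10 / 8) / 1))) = -8736 / 5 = -1747.20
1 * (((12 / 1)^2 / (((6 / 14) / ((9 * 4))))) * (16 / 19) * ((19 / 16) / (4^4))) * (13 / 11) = 2457 / 44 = 55.84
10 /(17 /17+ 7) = 5 /4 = 1.25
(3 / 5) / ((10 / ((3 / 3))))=3 / 50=0.06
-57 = -57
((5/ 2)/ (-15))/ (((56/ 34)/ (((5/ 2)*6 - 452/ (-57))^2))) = -29040233/ 545832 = -53.20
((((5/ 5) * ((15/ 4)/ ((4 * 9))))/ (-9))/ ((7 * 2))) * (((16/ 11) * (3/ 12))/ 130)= -0.00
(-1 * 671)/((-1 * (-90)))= -671/90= -7.46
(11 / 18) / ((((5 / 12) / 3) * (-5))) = -22 / 25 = -0.88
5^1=5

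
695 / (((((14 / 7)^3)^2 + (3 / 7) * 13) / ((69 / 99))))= 111895 / 16071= 6.96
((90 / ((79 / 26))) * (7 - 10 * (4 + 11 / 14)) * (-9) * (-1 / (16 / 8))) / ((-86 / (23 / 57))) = 25.55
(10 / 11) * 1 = 10 / 11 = 0.91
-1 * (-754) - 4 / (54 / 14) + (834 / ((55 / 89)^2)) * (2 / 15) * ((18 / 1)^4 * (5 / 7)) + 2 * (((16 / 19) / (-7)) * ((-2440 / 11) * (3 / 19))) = 4506412429679222 / 206392725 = 21834163.15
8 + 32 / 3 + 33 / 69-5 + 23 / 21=7361 / 483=15.24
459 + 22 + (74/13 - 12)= 474.69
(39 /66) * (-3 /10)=-39 /220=-0.18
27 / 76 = 0.36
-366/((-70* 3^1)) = 61/35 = 1.74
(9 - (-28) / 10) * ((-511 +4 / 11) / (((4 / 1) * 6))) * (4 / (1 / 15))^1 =-331403 / 22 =-15063.77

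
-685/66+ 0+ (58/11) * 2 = 1/6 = 0.17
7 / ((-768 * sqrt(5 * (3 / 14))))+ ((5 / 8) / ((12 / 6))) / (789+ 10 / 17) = 85 / 214768 - 7 * sqrt(210) / 11520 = -0.01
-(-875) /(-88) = -875 /88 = -9.94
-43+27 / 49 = -2080 / 49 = -42.45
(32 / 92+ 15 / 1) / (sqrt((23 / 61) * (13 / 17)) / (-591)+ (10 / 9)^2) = 152086167 * sqrt(310063) / 9256329576667+ 115072336926900 / 9256329576667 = 12.44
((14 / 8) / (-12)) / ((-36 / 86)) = 0.35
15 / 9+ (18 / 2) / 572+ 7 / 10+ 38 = 346481 / 8580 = 40.38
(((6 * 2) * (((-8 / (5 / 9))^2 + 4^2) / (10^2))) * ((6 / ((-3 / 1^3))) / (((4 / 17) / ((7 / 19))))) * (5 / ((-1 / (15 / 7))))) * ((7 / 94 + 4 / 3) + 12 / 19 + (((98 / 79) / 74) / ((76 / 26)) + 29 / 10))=27569795437668 / 6199317625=4447.23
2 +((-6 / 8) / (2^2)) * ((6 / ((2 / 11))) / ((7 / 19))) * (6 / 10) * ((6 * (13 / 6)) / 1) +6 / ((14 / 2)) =-71759 / 560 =-128.14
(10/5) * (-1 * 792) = -1584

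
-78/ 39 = -2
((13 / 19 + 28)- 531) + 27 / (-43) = -410905 / 817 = -502.94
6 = 6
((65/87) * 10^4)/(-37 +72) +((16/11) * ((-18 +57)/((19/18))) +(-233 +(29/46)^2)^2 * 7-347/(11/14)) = 378553.20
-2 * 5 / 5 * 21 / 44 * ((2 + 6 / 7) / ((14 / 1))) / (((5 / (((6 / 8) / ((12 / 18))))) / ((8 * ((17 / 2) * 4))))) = -918 / 77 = -11.92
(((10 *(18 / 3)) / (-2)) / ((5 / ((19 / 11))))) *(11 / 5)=-114 / 5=-22.80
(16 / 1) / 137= 16 / 137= 0.12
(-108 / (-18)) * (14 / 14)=6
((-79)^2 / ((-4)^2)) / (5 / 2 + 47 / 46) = 143543 / 1296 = 110.76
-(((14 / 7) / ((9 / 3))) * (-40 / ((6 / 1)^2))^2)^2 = -40000 / 59049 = -0.68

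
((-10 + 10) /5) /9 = 0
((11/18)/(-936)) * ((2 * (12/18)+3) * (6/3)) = -11/1944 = -0.01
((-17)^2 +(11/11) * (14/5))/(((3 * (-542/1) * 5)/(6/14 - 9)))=2918/9485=0.31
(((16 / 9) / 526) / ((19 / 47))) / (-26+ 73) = 0.00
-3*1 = -3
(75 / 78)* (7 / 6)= 175 / 156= 1.12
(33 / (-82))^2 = 1089 / 6724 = 0.16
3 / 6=1 / 2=0.50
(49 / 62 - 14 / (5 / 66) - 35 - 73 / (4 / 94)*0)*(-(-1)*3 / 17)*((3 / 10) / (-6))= 203679 / 105400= 1.93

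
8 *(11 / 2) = 44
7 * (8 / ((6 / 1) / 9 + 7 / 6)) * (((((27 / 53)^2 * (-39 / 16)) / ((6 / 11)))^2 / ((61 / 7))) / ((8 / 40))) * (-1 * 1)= -23.57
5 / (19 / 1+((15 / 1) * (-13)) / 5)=-1 / 4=-0.25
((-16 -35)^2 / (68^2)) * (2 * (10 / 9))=5 / 4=1.25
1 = 1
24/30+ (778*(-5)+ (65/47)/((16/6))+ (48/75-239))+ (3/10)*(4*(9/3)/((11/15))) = -426228479/103400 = -4122.13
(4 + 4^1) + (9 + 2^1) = 19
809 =809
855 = 855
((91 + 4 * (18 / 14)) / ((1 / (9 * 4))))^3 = 14221738700352 / 343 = 41462795044.76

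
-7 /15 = -0.47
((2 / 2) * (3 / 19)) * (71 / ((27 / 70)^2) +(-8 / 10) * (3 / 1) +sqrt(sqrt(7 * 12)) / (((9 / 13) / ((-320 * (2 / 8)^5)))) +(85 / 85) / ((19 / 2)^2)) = -65 * sqrt(2) * 21^(1 / 4) / 912 +624816052 / 8333685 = 74.76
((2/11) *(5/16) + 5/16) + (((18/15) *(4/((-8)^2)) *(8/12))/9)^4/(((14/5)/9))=0.37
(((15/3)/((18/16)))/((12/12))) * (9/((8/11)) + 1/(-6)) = 1465/27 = 54.26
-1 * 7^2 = -49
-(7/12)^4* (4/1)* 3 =-2401/1728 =-1.39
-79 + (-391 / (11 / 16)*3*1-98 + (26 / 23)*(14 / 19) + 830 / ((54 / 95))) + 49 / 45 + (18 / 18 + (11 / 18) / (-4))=-2181636643 / 5191560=-420.23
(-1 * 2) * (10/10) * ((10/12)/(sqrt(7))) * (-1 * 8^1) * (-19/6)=-15.96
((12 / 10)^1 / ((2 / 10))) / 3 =2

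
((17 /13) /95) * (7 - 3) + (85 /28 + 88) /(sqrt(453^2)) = 4010527 /15664740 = 0.26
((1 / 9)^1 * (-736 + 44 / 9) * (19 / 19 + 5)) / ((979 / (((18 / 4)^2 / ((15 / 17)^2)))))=-190162 / 14685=-12.95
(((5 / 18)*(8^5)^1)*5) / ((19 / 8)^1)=3276800 / 171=19162.57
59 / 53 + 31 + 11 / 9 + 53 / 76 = 1233757 / 36252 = 34.03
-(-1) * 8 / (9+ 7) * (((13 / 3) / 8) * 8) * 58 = 377 / 3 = 125.67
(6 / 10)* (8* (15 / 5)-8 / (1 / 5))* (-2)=96 / 5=19.20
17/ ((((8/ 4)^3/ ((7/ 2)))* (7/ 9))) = 9.56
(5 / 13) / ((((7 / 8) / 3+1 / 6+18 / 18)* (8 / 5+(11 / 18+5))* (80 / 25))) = 0.01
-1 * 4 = -4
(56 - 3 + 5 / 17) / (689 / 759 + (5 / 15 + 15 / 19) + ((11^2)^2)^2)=0.00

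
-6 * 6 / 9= -4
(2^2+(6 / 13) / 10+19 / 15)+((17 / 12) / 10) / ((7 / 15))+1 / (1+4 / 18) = 6.43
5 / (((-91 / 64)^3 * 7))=-1310720 / 5274997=-0.25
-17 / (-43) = 17 / 43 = 0.40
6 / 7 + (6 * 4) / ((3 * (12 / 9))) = 48 / 7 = 6.86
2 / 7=0.29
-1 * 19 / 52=-19 / 52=-0.37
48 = 48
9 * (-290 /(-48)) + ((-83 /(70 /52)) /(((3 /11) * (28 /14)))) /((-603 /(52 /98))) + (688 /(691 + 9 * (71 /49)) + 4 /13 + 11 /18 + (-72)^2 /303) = 73.48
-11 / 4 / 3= -11 / 12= -0.92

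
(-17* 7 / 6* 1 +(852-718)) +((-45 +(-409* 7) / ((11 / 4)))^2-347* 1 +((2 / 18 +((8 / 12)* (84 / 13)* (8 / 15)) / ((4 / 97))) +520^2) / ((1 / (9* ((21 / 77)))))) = 86980926191 / 47190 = 1843206.74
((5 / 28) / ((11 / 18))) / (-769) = -45 / 118426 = -0.00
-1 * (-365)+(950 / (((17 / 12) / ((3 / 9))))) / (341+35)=292110 / 799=365.59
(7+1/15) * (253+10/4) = 27083/15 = 1805.53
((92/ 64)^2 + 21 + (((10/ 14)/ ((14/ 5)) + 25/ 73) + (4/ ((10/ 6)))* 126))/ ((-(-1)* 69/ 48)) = 1492903469/ 6581680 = 226.83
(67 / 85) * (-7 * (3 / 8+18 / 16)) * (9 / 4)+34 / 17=-11303 / 680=-16.62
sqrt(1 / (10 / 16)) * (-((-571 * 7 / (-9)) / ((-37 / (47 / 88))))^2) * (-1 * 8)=35291003881 * sqrt(10) / 268351380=415.87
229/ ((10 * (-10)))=-229/ 100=-2.29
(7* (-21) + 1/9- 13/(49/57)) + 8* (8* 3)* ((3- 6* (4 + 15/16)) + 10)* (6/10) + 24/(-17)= -77917187/37485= -2078.62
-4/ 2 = -2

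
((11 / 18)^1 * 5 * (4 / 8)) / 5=11 / 36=0.31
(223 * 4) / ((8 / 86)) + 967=10556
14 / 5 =2.80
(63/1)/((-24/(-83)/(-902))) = -786093/4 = -196523.25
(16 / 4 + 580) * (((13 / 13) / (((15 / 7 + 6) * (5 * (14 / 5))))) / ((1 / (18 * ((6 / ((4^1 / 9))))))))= 23652 / 19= 1244.84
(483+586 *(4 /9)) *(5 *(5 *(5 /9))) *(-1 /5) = -167275 /81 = -2065.12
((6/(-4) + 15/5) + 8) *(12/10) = 57/5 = 11.40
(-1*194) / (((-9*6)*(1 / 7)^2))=4753 / 27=176.04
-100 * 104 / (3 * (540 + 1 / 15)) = -6.42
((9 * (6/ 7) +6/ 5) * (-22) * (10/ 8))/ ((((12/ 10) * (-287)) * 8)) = 0.09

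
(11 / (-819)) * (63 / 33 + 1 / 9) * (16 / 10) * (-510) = 54400 / 2457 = 22.14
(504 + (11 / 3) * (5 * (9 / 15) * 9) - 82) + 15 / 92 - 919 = -397.84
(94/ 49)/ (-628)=-47/ 15386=-0.00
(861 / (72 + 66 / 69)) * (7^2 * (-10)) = -5782.76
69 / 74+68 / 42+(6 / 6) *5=11735 / 1554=7.55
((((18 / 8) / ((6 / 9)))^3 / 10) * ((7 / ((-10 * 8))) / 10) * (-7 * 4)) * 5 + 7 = 2398067 / 204800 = 11.71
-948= -948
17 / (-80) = -17 / 80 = -0.21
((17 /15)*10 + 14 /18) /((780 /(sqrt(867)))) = 1853*sqrt(3) /7020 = 0.46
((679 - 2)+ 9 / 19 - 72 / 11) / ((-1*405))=-140224 / 84645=-1.66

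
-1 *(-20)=20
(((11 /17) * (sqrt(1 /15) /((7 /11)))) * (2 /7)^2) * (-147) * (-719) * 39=13571844 * sqrt(15) /595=88342.06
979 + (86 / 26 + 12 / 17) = 217246 / 221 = 983.01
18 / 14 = 9 / 7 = 1.29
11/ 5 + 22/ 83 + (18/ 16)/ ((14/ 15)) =170601/ 46480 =3.67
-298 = -298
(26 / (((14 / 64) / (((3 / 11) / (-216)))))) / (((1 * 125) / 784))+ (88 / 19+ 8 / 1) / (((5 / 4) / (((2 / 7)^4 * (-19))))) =-65982848 / 29712375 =-2.22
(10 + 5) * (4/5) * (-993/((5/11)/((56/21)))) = -349536/5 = -69907.20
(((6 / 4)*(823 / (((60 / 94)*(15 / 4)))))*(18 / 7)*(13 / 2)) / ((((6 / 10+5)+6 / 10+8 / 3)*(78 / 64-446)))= -144821664 / 66254615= -2.19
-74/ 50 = -37/ 25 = -1.48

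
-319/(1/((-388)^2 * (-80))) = 3841882880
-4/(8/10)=-5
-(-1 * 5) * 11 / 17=55 / 17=3.24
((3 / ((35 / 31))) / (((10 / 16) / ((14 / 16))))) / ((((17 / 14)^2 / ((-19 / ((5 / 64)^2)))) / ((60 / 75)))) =-5674303488 / 903125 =-6282.97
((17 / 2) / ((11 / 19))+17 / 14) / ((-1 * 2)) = -612 / 77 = -7.95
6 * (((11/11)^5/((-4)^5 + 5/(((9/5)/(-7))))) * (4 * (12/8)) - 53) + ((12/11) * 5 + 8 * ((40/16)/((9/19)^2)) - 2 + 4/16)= -7537141115/33469524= -225.19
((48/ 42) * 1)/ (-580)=-2/ 1015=-0.00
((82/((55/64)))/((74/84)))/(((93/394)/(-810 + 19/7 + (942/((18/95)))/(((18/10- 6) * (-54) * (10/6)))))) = -1862071838464/5109885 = -364405.82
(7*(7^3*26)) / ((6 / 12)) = 124852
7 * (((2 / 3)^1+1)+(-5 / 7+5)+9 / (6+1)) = 152 / 3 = 50.67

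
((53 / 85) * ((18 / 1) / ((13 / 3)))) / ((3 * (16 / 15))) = 1431 / 1768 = 0.81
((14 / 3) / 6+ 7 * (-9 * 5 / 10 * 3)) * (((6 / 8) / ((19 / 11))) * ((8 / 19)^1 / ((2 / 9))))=-55671 / 722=-77.11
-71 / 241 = -0.29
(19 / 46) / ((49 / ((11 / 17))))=209 / 38318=0.01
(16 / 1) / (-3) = -16 / 3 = -5.33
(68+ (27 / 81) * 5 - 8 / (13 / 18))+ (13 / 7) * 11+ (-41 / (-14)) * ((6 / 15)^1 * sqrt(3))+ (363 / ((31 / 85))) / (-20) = 31.28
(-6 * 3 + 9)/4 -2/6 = -31/12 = -2.58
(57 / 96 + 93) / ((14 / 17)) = 50915 / 448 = 113.65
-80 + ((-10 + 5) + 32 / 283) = -24023 / 283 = -84.89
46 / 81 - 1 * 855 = -854.43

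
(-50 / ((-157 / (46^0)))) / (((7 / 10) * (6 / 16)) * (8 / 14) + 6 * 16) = 0.00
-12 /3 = -4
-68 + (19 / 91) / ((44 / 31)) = -271683 / 4004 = -67.85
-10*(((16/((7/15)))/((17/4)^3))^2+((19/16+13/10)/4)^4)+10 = 8073215243649083919/1240193702035456000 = 6.51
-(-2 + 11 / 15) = 19 / 15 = 1.27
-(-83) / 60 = 83 / 60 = 1.38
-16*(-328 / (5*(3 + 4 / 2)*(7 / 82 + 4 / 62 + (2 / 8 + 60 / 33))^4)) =51331828489685537947648 / 5918737148719572270025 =8.67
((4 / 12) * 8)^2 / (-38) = -32 / 171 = -0.19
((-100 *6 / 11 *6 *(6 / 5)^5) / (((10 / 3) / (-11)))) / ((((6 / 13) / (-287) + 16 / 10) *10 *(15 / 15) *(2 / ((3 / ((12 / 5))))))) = 195832728 / 1863625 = 105.08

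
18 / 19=0.95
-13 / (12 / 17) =-18.42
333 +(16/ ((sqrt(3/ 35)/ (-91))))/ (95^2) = 333 - 1456* sqrt(105)/ 27075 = 332.45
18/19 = 0.95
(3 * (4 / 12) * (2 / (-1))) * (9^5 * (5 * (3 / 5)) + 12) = -354318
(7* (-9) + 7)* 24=-1344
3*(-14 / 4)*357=-7497 / 2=-3748.50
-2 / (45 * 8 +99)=-2 / 459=-0.00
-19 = -19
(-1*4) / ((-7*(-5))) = -4 / 35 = -0.11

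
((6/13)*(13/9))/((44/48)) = 8/11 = 0.73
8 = 8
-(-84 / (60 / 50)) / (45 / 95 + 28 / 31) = 50.84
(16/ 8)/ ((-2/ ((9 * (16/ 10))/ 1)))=-72/ 5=-14.40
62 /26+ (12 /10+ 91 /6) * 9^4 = 13959931 /130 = 107384.08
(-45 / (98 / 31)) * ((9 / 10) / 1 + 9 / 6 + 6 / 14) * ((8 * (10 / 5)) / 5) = -220968 / 1715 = -128.84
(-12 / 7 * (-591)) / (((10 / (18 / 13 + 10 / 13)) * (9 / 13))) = 1576 / 5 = 315.20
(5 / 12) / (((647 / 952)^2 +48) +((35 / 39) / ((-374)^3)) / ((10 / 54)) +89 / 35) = 1666188924400 / 203960490538449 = 0.01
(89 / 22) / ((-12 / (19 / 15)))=-1691 / 3960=-0.43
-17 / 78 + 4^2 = 1231 / 78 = 15.78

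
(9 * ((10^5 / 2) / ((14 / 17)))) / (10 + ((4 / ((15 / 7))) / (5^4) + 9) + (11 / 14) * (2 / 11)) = 28540.32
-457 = -457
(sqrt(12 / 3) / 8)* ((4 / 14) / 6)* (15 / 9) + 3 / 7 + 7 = 7.45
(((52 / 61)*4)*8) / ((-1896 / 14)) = -2912 / 14457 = -0.20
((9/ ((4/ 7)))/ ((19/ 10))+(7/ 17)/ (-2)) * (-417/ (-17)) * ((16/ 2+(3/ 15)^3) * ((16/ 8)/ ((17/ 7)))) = 15258261018/ 11668375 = 1307.66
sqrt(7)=2.65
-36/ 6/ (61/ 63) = -378/ 61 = -6.20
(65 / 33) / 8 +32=8513 / 264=32.25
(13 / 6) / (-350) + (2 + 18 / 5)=11747 / 2100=5.59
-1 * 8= -8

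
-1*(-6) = 6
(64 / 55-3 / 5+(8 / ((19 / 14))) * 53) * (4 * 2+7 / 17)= 4251897 / 1615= 2632.75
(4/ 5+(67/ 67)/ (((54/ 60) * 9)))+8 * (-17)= -54706/ 405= -135.08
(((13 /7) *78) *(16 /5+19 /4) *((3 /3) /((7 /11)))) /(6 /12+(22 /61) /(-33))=162273969 /43855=3700.24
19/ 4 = 4.75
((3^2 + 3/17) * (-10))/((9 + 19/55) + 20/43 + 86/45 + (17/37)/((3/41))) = -1228570200/241001639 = -5.10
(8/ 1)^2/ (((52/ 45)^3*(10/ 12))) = 109350/ 2197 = 49.77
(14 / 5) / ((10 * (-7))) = -1 / 25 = -0.04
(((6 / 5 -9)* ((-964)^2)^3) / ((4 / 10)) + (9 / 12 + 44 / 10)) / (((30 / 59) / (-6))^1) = 18466254730389902985283 / 100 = 184662547303899029852.83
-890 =-890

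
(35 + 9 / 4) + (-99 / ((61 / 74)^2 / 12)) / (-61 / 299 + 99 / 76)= -577481517263 / 371579060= -1554.13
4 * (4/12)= 4/3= 1.33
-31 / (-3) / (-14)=-31 / 42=-0.74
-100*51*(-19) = 96900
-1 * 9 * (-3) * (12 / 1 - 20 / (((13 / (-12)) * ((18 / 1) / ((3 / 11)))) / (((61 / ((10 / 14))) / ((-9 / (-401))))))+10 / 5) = 4163502 / 143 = 29115.40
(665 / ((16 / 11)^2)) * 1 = 80465 / 256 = 314.32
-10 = -10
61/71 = 0.86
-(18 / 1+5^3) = -143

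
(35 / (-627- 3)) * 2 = -1 / 9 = -0.11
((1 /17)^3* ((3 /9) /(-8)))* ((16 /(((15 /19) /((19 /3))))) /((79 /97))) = -70034 /52397145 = -0.00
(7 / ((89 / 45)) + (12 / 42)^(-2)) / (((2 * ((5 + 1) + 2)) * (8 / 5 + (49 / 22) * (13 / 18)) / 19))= 52865505 / 9046672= 5.84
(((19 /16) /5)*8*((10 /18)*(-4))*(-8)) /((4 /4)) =304 /9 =33.78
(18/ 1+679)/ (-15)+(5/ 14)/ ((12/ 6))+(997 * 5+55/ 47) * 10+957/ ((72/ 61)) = 666240867/ 13160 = 50626.21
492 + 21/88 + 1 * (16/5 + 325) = 360993/440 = 820.44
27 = 27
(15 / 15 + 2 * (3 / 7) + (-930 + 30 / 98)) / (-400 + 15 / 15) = 45464 / 19551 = 2.33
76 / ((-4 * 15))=-19 / 15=-1.27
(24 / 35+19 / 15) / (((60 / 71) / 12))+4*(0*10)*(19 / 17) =27.72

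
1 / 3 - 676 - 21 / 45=-10142 / 15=-676.13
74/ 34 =37/ 17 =2.18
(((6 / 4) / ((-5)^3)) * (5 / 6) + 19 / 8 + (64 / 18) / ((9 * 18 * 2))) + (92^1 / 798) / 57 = 876140959 / 368436600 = 2.38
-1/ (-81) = 1/ 81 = 0.01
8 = 8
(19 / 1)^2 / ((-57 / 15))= -95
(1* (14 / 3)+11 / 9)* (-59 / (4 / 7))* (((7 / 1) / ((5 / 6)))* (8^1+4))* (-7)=2145122 / 5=429024.40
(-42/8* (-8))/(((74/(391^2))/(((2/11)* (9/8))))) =28894509/1628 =17748.47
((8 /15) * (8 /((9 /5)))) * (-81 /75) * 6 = -384 /25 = -15.36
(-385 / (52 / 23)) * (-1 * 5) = 44275 / 52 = 851.44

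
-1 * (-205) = 205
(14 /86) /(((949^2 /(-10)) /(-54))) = 0.00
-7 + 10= 3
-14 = -14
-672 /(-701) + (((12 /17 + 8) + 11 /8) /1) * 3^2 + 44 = 12935815 /95336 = 135.69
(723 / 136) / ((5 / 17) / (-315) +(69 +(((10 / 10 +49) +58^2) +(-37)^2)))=45549 / 41571928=0.00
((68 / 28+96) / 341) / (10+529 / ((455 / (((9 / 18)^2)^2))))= 716560 / 25005189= 0.03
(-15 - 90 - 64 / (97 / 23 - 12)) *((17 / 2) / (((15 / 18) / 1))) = -883473 / 895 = -987.12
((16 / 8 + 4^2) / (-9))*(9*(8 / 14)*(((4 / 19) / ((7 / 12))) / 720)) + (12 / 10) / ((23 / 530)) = 2960028 / 107065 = 27.65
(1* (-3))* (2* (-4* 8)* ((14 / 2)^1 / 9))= 448 / 3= 149.33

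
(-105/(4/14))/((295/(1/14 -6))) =1743/236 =7.39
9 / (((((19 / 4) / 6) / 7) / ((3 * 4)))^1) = 18144 / 19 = 954.95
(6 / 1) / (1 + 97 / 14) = 28 / 37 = 0.76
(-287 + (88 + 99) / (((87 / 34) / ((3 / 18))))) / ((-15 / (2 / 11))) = 143456 / 43065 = 3.33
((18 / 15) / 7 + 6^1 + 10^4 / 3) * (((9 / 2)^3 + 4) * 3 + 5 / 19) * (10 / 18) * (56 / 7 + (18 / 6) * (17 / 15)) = 1903010527 / 315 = 6041303.26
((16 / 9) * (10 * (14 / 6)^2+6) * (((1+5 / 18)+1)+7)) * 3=726784 / 243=2990.88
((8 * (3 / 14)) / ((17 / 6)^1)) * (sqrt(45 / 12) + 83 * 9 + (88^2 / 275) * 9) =36 * sqrt(15) / 119 + 257256 / 425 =606.48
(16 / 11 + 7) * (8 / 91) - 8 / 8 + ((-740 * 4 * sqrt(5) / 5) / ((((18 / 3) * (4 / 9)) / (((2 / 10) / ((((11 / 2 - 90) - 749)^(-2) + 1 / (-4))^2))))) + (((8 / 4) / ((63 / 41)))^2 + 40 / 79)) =87151907 / 44837793 - 9143113303996064 * sqrt(5) / 12870225250215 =-1586.58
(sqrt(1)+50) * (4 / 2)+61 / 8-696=-4691 / 8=-586.38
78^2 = 6084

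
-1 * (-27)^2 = -729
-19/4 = -4.75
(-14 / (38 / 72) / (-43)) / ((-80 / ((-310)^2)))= -605430 / 817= -741.04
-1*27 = -27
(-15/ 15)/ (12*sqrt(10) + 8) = 1/ 172 - 3*sqrt(10)/ 344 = -0.02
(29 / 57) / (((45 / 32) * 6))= 464 / 7695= 0.06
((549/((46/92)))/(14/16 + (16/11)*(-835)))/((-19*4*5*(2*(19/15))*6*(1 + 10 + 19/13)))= 8723/694005894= 0.00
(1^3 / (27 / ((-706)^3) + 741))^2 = 123830665318305856 / 67993065529559938537641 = 0.00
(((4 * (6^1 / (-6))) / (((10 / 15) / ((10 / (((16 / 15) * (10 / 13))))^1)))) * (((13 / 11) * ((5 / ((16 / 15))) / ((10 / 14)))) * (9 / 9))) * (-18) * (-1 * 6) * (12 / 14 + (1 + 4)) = -126281025 / 352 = -358752.91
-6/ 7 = -0.86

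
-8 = -8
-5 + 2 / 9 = -43 / 9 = -4.78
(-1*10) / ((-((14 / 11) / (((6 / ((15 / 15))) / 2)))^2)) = 5445 / 98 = 55.56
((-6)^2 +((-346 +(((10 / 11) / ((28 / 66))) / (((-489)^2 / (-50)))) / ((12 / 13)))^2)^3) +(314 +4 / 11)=26566078838261513688187674274331734437853853703158942435 / 15483431201142926988857790895508560910016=1715774655704254.27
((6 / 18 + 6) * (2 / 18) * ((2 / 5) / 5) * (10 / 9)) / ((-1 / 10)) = -152 / 243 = -0.63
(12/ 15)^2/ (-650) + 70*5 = 2843742/ 8125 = 350.00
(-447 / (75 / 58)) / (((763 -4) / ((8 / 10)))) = -34568 / 94875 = -0.36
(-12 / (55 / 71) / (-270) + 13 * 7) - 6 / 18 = 224542 / 2475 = 90.72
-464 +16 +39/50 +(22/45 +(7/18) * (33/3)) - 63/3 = -34759/75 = -463.45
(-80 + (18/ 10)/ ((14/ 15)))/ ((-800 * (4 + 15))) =1093/ 212800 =0.01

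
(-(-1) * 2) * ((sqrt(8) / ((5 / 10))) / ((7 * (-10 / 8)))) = -32 * sqrt(2) / 35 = -1.29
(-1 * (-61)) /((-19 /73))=-4453 /19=-234.37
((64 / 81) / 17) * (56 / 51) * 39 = 46592 / 23409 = 1.99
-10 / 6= -5 / 3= -1.67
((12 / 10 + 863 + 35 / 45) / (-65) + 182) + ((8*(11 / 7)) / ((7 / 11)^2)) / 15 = 171321478 / 1003275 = 170.76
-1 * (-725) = 725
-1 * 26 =-26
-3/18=-1/6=-0.17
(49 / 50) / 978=49 / 48900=0.00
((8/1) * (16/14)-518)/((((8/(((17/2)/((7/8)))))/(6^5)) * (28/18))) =-1059452784/343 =-3088783.63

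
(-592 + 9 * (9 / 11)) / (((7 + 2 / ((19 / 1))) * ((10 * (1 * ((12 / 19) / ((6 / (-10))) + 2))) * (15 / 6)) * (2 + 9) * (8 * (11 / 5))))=-2321591 / 129373200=-0.02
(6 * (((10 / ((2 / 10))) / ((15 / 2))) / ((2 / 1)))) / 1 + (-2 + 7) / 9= 185 / 9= 20.56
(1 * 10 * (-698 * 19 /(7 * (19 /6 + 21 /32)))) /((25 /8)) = -20370432 /12845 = -1585.86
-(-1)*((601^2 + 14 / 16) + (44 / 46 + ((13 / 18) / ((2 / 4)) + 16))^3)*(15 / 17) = 7668307309405 / 23652648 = 324205.02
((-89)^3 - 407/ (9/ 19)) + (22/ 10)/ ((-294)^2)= -305044841069/ 432180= -705828.22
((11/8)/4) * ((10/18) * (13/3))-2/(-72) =739/864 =0.86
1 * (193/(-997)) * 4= -772/997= -0.77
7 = 7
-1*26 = -26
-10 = -10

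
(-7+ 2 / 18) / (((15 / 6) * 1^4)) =-124 / 45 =-2.76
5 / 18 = 0.28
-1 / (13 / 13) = -1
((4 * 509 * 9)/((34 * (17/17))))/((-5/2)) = -18324/85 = -215.58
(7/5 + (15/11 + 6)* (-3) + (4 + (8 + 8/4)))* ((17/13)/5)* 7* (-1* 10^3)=1751680/143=12249.51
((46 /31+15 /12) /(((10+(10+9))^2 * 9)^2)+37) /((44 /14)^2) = 4293141922181 /1146100765392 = 3.75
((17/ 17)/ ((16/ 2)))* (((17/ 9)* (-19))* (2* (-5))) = 1615/ 36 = 44.86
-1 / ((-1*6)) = 1 / 6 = 0.17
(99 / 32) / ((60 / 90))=297 / 64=4.64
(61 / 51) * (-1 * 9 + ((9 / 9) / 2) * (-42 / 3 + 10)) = -671 / 51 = -13.16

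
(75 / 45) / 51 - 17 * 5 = -13000 / 153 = -84.97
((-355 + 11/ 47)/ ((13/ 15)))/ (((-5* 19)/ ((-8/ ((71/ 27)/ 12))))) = -129657024/ 824239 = -157.31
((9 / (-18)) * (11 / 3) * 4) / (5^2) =-22 / 75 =-0.29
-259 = -259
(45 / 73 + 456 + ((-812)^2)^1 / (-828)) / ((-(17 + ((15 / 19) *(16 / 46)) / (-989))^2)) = 41687619127029311 / 35465369017268097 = 1.18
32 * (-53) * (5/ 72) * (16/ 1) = -16960/ 9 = -1884.44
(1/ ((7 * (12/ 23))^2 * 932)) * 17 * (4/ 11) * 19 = 170867/ 18084528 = 0.01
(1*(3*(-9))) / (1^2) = -27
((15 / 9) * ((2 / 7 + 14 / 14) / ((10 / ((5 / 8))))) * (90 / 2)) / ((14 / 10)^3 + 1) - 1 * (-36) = 219039 / 5824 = 37.61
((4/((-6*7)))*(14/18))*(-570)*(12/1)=1520/3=506.67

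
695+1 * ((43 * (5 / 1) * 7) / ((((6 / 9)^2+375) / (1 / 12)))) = 9398135 / 13516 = 695.33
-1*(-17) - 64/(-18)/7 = 1103/63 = 17.51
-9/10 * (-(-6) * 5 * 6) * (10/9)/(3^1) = -60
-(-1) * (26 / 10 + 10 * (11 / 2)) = 288 / 5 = 57.60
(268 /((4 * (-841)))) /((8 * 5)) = -67 /33640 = -0.00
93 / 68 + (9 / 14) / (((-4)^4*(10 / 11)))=834963 / 609280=1.37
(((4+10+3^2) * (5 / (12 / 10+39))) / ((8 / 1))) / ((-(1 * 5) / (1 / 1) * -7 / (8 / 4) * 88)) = 115 / 495264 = 0.00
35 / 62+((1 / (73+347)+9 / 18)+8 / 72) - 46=-1750747 / 39060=-44.82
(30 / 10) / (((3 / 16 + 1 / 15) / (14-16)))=-1440 / 61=-23.61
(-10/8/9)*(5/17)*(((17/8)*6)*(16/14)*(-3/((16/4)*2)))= 25/112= 0.22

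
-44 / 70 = -22 / 35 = -0.63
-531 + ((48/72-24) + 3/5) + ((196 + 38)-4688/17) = -595.50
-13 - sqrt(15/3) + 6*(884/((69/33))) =58045/23 - sqrt(5) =2521.46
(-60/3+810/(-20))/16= -121/32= -3.78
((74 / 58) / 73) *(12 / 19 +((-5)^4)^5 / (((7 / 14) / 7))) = 938606262207031694 / 40223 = 23335063575741.04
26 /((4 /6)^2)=117 /2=58.50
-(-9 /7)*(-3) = -27 /7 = -3.86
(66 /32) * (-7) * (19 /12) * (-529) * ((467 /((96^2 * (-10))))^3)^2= 8027887569311662161263 /39213424469105111281434624000000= 0.00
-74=-74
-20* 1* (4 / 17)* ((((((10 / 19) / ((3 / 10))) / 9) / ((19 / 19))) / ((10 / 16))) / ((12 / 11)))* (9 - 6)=-35200 / 8721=-4.04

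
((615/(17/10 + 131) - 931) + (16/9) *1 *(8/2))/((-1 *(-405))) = -2195731/967383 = -2.27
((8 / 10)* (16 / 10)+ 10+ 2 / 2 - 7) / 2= 66 / 25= 2.64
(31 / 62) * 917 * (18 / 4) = 8253 / 4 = 2063.25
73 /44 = 1.66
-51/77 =-0.66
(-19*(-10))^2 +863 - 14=36949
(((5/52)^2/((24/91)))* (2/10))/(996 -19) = 35/4877184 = 0.00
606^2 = 367236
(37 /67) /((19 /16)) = 592 /1273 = 0.47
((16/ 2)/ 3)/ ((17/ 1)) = 8/ 51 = 0.16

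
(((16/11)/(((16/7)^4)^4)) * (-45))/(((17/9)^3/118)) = -64322170952809887495/31153668436733915561984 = -0.00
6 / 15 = 0.40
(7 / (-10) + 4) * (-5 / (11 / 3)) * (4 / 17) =-18 / 17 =-1.06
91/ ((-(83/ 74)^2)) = -498316/ 6889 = -72.34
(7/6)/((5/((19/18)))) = 0.25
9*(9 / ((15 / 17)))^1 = 91.80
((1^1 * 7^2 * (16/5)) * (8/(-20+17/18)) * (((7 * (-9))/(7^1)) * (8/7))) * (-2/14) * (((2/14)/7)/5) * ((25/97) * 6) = -995328/1630279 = -0.61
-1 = -1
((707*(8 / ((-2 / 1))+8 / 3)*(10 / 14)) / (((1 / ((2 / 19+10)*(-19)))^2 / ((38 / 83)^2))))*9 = -46825895.33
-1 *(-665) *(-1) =-665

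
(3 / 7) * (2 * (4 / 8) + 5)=18 / 7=2.57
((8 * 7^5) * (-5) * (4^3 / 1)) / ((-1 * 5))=8605184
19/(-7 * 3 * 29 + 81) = -19/528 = -0.04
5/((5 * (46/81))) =1.76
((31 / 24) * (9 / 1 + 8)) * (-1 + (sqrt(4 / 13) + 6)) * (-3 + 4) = 527 * sqrt(13) / 156 + 2635 / 24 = 121.97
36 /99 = 0.36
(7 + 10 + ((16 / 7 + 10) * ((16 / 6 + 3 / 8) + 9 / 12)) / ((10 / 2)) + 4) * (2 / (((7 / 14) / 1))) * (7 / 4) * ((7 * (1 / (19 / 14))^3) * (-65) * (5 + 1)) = -1589740516 / 6859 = -231774.39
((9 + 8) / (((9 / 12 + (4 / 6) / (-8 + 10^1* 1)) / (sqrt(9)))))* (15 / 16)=44.13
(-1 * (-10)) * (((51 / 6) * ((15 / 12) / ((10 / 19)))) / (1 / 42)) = 33915 / 4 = 8478.75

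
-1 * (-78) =78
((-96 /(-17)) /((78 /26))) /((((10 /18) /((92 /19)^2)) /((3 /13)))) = 7312896 /398905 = 18.33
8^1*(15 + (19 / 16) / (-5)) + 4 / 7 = 118.67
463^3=99252847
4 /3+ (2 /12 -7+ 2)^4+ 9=720673 /1296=556.07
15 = 15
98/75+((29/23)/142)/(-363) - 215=-6333646747/29638950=-213.69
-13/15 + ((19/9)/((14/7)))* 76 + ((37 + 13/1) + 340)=21121/45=469.36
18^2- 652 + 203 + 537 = 412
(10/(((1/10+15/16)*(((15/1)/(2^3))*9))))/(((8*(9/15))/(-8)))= -6400/6723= -0.95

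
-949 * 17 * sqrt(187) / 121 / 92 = -16133 * sqrt(187) / 11132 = -19.82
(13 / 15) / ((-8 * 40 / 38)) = -0.10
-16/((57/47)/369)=-92496/19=-4868.21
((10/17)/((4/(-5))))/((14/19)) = -475/476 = -1.00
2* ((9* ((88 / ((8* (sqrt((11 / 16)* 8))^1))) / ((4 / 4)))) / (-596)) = -0.14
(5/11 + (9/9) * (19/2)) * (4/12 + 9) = 1022/11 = 92.91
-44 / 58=-22 / 29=-0.76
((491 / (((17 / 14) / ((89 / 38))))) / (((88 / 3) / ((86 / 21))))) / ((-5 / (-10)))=1879057 / 7106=264.43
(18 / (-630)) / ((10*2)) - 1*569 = -398301 / 700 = -569.00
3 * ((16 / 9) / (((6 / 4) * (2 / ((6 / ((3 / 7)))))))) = 224 / 9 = 24.89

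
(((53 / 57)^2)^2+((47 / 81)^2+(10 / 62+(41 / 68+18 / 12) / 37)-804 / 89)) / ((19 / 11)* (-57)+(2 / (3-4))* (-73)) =-504775195981128457 / 3104191230602096772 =-0.16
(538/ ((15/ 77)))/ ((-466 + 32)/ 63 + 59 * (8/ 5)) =5649/ 179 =31.56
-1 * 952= -952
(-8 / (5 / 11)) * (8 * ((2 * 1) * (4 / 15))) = -5632 / 75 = -75.09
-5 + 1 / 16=-79 / 16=-4.94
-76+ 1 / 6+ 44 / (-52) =-5981 / 78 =-76.68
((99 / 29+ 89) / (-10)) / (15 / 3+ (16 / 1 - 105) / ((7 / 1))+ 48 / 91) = 1.29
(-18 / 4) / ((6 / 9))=-27 / 4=-6.75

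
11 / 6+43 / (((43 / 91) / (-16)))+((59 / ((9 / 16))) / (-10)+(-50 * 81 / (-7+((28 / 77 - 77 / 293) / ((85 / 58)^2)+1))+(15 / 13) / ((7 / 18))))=-709684699541 / 908262810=-781.36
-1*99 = -99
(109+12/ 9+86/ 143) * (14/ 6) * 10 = 3331370/ 1287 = 2588.48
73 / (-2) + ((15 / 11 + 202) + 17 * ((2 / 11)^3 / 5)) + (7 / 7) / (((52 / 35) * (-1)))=57518977 / 346060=166.21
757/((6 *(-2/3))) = -189.25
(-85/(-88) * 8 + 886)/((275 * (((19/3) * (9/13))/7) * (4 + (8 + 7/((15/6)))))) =298207/850630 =0.35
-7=-7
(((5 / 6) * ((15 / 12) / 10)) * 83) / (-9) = -415 / 432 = -0.96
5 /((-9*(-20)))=0.03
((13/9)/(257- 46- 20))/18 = 13/30942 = 0.00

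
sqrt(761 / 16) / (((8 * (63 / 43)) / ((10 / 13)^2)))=1075 * sqrt(761) / 85176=0.35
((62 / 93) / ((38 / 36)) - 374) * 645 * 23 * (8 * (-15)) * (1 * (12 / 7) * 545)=82591951752000 / 133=620992118436.09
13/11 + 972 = 10705/11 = 973.18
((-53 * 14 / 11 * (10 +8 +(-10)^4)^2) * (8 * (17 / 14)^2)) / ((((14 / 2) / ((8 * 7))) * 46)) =-24595505323328 / 1771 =-13887919437.23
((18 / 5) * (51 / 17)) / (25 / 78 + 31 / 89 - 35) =-374868 / 1191635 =-0.31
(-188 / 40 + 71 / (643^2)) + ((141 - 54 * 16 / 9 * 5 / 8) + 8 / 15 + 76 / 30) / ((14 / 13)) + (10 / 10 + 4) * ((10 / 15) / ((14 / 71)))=559811011 / 6201735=90.27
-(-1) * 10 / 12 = 5 / 6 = 0.83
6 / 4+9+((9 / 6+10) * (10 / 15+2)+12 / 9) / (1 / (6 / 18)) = 127 / 6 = 21.17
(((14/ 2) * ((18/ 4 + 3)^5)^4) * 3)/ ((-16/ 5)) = -34915195665836334228515625/ 16777216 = -2081107834925433053.29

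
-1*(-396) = 396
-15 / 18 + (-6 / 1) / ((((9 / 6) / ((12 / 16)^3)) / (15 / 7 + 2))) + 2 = -1957 / 336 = -5.82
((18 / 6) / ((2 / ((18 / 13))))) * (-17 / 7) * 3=-1377 / 91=-15.13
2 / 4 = 1 / 2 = 0.50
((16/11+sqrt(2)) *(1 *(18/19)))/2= 9 *sqrt(2)/19+144/209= 1.36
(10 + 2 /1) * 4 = 48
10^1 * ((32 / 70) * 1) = 32 / 7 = 4.57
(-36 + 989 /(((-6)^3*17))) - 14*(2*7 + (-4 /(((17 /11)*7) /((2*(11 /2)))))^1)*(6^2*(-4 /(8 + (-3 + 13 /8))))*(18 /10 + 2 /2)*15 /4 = 362908783 /11448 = 31700.63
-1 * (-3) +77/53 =4.45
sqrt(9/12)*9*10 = 45*sqrt(3) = 77.94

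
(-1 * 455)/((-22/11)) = 455/2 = 227.50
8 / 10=4 / 5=0.80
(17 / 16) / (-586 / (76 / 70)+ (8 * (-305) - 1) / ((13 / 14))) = -4199 / 12521936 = -0.00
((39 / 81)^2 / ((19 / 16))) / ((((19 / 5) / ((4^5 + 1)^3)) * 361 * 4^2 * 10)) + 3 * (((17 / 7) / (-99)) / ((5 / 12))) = 70054967970401 / 73153086930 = 957.65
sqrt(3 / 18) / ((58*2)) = sqrt(6) / 696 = 0.00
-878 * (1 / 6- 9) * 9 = 69801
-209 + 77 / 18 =-3685 / 18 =-204.72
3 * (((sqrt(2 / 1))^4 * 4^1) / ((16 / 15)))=45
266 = 266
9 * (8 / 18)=4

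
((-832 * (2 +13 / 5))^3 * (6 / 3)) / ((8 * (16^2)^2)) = -26730899 / 125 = -213847.19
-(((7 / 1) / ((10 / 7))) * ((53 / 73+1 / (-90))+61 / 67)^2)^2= -629151802583673093616231921 / 3754574178583314321000000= -167.57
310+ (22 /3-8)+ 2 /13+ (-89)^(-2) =95606509 /308919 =309.49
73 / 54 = 1.35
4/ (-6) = -2/ 3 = -0.67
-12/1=-12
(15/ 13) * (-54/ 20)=-3.12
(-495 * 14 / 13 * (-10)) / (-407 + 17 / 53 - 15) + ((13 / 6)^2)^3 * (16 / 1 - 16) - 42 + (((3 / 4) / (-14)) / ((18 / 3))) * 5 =-1779503533 / 32540144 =-54.69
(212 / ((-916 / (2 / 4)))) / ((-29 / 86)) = 0.34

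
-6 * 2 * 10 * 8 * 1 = -960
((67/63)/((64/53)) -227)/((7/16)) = -911713/1764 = -516.84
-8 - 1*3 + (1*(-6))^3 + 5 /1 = -222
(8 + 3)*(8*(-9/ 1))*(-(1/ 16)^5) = 99/ 131072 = 0.00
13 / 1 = 13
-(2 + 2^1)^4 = -256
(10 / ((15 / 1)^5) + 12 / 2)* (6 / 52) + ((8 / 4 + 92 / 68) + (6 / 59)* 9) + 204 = 137934698503 / 660099375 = 208.96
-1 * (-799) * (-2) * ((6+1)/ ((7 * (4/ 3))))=-2397/ 2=-1198.50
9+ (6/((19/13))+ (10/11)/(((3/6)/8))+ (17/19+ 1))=325/11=29.55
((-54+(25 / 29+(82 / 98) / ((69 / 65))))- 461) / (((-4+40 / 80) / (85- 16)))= 100666850 / 9947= 10120.32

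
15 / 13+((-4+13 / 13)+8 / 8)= -11 / 13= -0.85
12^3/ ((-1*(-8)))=216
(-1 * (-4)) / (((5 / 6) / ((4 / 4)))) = 24 / 5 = 4.80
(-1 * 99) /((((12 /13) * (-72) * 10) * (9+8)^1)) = 143 /16320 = 0.01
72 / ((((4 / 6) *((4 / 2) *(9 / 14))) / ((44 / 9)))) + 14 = 1274 / 3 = 424.67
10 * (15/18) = 25/3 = 8.33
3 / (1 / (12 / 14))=18 / 7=2.57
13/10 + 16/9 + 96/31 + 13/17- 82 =-3560131/47430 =-75.06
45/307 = 0.15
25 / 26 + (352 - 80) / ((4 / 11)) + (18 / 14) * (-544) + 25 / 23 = 211895 / 4186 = 50.62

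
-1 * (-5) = 5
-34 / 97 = -0.35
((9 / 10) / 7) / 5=9 / 350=0.03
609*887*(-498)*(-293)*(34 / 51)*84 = 4413934686672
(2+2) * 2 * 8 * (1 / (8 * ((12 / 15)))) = 10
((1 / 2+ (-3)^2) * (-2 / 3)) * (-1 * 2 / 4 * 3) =19 / 2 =9.50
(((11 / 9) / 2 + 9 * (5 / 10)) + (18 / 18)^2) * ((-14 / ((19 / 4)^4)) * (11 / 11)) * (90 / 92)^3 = -249480000 / 1585615607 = -0.16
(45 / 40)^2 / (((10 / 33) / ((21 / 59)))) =56133 / 37760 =1.49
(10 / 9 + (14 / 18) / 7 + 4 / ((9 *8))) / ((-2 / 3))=-23 / 12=-1.92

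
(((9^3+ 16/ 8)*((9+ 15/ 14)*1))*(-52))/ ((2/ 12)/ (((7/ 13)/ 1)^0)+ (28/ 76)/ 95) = -29022732180/ 12929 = -2244777.80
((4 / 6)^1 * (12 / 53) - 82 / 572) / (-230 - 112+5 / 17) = -1955 / 88052822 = -0.00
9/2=4.50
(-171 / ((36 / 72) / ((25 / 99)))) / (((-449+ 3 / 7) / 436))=144970 / 1727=83.94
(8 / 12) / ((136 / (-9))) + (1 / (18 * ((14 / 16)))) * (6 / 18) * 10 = 2153 / 12852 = 0.17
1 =1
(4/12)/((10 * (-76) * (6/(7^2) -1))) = 49/98040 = 0.00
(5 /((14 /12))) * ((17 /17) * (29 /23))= 870 /161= 5.40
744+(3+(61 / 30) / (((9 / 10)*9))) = 181582 / 243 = 747.25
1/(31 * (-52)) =-1/1612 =-0.00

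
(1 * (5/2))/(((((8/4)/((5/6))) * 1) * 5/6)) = 5/4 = 1.25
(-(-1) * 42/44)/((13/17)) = 357/286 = 1.25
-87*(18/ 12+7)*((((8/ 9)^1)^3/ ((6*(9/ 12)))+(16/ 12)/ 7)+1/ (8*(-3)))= -55225367/ 244944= -225.46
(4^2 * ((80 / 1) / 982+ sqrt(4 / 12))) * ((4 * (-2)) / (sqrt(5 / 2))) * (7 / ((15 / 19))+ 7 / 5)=-19712 * sqrt(30) / 225 - 157696 * sqrt(10) / 7365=-547.56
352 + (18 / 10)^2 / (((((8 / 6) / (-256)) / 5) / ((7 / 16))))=-5044 / 5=-1008.80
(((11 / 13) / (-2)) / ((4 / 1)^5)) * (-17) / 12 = 187 / 319488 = 0.00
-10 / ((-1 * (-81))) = -10 / 81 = -0.12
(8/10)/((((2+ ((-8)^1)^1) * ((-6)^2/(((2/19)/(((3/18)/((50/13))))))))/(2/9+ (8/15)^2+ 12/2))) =-1952/33345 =-0.06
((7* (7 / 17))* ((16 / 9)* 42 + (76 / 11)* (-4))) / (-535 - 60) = -10864 / 47685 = -0.23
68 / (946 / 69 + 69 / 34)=159528 / 36925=4.32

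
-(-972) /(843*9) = 36 /281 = 0.13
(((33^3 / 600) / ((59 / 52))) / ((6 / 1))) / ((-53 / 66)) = -1712997 / 156350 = -10.96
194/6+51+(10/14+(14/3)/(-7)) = 1751/21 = 83.38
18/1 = 18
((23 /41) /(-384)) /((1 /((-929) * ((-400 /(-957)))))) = 534175 /941688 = 0.57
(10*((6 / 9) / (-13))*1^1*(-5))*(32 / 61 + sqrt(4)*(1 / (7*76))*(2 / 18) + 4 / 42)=4528850 / 2847663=1.59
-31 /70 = -0.44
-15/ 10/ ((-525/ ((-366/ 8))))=-183/ 1400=-0.13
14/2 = 7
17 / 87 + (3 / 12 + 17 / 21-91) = -72873 / 812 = -89.75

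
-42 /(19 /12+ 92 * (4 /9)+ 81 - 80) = -1512 /1565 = -0.97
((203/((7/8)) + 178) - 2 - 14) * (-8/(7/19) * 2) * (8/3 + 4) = -2395520/21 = -114072.38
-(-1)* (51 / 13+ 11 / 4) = 347 / 52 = 6.67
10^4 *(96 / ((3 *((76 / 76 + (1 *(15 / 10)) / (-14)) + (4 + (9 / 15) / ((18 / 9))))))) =44800000 / 727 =61623.11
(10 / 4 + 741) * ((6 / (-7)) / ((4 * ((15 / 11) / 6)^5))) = -5747588088 / 21875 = -262746.88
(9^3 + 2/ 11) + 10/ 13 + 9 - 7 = 104669/ 143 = 731.95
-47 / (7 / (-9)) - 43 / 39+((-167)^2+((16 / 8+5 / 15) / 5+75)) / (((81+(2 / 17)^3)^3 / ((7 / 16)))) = 81693552004255253120143 / 1376493530368640633040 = 59.35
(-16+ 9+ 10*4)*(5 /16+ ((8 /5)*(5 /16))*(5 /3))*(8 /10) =121 /4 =30.25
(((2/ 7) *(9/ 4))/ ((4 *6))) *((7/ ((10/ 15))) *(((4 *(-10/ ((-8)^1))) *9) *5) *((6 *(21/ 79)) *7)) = 893025/ 1264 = 706.51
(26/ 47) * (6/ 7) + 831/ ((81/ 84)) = 862.25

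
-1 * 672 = -672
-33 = -33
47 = 47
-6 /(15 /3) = -6 /5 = -1.20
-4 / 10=-2 / 5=-0.40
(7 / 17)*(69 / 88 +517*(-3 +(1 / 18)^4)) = -12530591017 / 19630512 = -638.32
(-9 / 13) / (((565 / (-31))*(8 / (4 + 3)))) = 1953 / 58760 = 0.03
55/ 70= 11/ 14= 0.79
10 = 10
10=10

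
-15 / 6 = -5 / 2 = -2.50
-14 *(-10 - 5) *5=1050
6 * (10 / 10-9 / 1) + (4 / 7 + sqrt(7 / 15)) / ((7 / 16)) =-2288 / 49 + 16 * sqrt(105) / 105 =-45.13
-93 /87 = -1.07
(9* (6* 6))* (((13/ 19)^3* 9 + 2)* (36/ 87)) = 130213008/ 198911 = 654.63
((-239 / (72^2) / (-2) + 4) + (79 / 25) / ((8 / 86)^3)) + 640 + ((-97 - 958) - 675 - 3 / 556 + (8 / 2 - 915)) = 69487873979 / 36028800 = 1928.68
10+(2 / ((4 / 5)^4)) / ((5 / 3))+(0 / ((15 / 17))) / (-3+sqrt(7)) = 12.93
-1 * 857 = -857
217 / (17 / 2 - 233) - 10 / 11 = -9264 / 4939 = -1.88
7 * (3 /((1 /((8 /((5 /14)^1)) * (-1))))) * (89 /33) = -69776 /55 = -1268.65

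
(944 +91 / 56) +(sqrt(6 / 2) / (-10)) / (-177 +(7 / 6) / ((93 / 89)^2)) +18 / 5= 25947 *sqrt(3) / 45648955 +37969 / 40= 949.23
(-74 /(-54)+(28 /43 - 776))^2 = 807462190921 /1347921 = 599042.67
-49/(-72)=49/72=0.68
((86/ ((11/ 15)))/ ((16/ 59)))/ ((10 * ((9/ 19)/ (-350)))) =-8435525/ 264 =-31952.75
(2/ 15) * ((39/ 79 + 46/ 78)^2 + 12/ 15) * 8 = 1498903424/ 711942075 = 2.11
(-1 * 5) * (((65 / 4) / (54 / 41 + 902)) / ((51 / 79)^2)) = -83161325 / 385322544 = -0.22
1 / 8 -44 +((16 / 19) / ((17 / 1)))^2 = -43.87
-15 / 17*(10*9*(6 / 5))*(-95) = 153900 / 17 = 9052.94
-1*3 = -3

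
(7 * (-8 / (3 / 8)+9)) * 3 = -259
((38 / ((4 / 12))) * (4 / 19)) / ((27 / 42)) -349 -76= -1163 / 3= -387.67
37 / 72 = 0.51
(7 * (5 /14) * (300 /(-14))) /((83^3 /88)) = -33000 /4002509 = -0.01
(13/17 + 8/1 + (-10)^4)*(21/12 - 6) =-170149/4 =-42537.25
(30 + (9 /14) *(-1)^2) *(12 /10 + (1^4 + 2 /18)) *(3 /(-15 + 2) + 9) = 21736 /35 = 621.03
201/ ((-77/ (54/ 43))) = -10854/ 3311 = -3.28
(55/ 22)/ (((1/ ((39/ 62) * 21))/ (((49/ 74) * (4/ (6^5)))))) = 22295/ 1982016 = 0.01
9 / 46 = 0.20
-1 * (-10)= 10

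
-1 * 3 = -3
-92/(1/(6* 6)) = -3312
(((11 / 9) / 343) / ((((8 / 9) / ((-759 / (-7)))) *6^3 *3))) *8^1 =2783 / 518616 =0.01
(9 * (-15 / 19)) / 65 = -27 / 247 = -0.11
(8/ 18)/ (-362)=-2/ 1629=-0.00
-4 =-4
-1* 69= -69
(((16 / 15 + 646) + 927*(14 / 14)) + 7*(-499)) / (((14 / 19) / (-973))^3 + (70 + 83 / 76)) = -302983027539008 / 11224830437025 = -26.99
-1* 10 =-10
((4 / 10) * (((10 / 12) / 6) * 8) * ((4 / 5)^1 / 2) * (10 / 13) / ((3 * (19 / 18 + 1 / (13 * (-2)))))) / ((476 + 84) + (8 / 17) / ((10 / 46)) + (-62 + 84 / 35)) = 40 / 448539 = 0.00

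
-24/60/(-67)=2/335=0.01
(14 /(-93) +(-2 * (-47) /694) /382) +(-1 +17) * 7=1378831079 /12327522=111.85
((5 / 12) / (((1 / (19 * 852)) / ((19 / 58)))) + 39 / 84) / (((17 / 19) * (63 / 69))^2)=342702846043 / 103488588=3311.50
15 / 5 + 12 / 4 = 6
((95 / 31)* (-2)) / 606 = -95 / 9393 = -0.01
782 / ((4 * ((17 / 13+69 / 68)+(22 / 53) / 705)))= 6457494030 / 76729793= 84.16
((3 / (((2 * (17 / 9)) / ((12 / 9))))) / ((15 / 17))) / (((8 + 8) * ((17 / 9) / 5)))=27 / 136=0.20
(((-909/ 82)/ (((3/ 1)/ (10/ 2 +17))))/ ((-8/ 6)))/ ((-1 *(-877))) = 9999/ 143828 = 0.07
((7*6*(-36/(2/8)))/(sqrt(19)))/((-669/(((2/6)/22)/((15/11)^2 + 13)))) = 1848*sqrt(19)/3809063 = 0.00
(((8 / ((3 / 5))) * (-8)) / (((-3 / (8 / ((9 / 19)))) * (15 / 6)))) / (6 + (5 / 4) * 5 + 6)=77824 / 5913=13.16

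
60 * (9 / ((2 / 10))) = 2700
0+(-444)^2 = 197136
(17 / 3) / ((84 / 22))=187 / 126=1.48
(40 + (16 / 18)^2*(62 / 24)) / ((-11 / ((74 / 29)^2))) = -55942816 / 2247993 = -24.89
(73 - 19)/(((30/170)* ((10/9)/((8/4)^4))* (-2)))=-11016/5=-2203.20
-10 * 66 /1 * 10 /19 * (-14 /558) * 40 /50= 6.97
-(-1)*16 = 16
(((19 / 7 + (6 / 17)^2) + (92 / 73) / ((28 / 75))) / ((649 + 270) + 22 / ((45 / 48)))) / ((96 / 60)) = 17208075 / 4175476046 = 0.00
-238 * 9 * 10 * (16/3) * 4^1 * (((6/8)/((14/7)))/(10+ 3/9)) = -514080/31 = -16583.23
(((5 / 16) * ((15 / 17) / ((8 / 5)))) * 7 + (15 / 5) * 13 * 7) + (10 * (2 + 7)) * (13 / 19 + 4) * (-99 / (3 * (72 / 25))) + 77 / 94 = -8852231267 / 1943168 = -4555.57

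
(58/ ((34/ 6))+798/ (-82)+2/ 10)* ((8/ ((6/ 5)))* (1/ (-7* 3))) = -9808/ 43911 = -0.22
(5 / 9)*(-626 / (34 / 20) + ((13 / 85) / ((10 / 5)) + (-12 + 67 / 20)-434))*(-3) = 1351.35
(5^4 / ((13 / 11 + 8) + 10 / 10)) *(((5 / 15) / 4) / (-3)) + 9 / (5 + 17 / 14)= -30031 / 116928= -0.26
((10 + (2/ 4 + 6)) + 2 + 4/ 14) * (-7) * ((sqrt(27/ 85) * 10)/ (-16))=789 * sqrt(255)/ 272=46.32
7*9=63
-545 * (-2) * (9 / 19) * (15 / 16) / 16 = 73575 / 2432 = 30.25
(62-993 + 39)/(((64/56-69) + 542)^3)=-305956/36561310759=-0.00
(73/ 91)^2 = 5329/ 8281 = 0.64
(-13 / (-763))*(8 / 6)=0.02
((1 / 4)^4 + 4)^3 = 1076890625 / 16777216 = 64.19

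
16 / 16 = 1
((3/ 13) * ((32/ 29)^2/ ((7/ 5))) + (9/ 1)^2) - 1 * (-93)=13331754/ 76531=174.20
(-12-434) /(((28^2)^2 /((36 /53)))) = -0.00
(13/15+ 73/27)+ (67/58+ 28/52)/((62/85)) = 37186111/6310980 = 5.89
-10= -10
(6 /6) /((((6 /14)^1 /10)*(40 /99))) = 231 /4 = 57.75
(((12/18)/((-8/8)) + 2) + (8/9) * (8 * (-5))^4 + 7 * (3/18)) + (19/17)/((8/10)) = 1392642385/612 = 2275559.45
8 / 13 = 0.62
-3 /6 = -1 /2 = -0.50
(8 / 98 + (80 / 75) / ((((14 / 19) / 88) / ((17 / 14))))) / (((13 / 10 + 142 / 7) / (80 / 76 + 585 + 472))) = 1524557912 / 200963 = 7586.26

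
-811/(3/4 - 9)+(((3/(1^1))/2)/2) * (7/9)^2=117323/1188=98.76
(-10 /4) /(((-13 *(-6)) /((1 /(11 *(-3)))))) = 5 /5148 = 0.00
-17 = -17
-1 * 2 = -2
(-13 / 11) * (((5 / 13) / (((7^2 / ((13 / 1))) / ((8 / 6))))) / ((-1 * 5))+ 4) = -7592 / 1617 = -4.70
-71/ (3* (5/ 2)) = -142/ 15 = -9.47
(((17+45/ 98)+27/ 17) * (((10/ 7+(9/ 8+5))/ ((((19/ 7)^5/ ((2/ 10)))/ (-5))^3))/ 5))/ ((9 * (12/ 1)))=-20643601637218651/ 247755993127556708239680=-0.00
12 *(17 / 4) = 51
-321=-321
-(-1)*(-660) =-660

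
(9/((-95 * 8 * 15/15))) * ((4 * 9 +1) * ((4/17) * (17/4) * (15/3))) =-333/152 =-2.19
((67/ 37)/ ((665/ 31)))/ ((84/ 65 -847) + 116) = -27001/ 233407951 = -0.00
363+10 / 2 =368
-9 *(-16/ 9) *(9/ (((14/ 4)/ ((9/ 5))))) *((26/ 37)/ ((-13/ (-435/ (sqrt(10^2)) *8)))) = 1804032/ 1295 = 1393.07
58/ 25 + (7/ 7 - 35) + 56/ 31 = -29.87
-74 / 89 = -0.83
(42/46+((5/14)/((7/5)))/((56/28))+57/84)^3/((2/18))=523669921875/11451483064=45.73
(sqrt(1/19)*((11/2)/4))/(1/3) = 33*sqrt(19)/152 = 0.95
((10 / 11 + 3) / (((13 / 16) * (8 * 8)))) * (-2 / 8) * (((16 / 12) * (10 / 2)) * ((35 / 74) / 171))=-7525 / 21714264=-0.00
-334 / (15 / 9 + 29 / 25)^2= -939375 / 22472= -41.80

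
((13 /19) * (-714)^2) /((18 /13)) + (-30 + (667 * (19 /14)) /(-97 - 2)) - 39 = 6631917515 /26334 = 251838.59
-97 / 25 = -3.88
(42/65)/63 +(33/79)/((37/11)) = 76631/569985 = 0.13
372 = 372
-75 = -75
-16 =-16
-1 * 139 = -139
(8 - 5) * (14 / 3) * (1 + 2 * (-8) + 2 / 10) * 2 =-2072 / 5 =-414.40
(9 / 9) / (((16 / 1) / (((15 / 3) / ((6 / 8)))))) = 5 / 12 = 0.42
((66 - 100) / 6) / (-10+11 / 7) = 0.67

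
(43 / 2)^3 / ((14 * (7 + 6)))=79507 / 1456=54.61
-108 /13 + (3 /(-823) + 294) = 3056583 /10699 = 285.69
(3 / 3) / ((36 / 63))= 7 / 4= 1.75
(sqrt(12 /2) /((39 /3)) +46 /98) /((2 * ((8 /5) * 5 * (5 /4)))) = sqrt(6) /260 +23 /980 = 0.03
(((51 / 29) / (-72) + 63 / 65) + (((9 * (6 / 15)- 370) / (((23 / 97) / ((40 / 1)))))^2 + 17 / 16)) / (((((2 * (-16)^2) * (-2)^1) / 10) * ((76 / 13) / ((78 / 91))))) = -182863477025081029 / 33429143552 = -5470181.33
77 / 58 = 1.33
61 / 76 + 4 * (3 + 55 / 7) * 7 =23165 / 76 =304.80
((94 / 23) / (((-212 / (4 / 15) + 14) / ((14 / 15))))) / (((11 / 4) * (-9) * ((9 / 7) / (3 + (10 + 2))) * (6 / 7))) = 128968 / 48015099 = 0.00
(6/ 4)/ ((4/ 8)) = 3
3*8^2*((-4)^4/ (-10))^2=3145728/ 25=125829.12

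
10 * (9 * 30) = 2700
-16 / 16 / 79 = -1 / 79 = -0.01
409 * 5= 2045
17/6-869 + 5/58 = -75349/87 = -866.08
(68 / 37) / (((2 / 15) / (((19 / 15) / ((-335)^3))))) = -646 / 1391028875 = -0.00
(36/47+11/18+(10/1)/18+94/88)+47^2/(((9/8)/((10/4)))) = 4911.89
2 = 2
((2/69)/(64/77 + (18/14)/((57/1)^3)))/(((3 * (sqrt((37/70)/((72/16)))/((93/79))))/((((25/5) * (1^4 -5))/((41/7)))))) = -0.14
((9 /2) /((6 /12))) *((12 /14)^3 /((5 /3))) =5832 /1715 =3.40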